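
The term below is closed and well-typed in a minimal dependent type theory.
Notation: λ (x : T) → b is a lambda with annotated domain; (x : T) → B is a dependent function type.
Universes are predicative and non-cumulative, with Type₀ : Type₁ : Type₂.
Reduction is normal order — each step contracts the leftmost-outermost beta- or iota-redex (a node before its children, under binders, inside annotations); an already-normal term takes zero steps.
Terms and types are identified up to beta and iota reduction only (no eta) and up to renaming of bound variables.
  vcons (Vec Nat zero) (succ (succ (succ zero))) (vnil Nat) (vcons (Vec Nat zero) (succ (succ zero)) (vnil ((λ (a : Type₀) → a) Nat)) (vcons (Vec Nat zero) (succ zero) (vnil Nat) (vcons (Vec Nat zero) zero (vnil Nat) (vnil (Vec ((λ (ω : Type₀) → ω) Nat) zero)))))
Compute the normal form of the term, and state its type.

reduced normal form:
  vcons (Vec Nat zero) (succ (succ (succ zero))) (vnil Nat) (vcons (Vec Nat zero) (succ (succ zero)) (vnil Nat) (vcons (Vec Nat zero) (succ zero) (vnil Nat) (vcons (Vec Nat zero) zero (vnil Nat) (vnil (Vec Nat zero)))))
inferred type:
  Vec (Vec Nat zero) (succ (succ (succ (succ zero))))
observation: 2 normal-order steps normalize the term, beginning with a beta-redex.


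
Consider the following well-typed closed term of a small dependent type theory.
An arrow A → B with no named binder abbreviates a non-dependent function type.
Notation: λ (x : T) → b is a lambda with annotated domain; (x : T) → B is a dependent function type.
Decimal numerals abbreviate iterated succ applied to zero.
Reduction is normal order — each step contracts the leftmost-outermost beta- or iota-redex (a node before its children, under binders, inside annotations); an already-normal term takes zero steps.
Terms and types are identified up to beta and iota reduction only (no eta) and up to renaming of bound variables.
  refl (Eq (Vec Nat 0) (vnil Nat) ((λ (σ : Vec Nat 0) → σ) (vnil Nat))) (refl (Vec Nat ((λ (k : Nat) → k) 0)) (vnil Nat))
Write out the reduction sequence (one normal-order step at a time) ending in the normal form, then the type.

reduction (normal order):
  refl (Eq (Vec Nat 0) (vnil Nat) ((λ (σ : Vec Nat 0) → σ) (vnil Nat))) (refl (Vec Nat ((λ (k : Nat) → k) 0)) (vnil Nat))
  ~> refl (Eq (Vec Nat 0) (vnil Nat) (vnil Nat)) (refl (Vec Nat ((λ (σ : Nat) → σ) 0)) (vnil Nat))
  ~> refl (Eq (Vec Nat 0) (vnil Nat) (vnil Nat)) (refl (Vec Nat 0) (vnil Nat))
the term's type:
  Eq (Eq (Vec Nat 0) (vnil Nat) (vnil Nat)) (refl (Vec Nat 0) (vnil Nat)) (refl (Vec Nat 0) (vnil Nat))


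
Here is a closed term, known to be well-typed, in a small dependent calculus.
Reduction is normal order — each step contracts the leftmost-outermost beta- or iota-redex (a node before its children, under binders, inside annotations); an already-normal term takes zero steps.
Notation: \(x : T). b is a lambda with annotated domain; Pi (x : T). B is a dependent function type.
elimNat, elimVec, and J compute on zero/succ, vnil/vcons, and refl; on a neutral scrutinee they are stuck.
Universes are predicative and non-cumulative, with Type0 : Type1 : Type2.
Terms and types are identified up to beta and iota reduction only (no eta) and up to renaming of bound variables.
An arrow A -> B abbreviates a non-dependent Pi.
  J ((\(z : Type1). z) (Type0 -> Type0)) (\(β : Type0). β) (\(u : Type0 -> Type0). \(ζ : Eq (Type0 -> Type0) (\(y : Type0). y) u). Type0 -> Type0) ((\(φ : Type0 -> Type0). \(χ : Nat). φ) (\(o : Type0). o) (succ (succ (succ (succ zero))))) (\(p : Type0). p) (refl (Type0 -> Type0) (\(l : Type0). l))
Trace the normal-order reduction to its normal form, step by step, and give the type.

normal-order reduction:
  J ((\(z : Type1). z) (Type0 -> Type0)) (\(β : Type0). β) (\(u : Type0 -> Type0). \(ζ : Eq (Type0 -> Type0) (\(y : Type0). y) u). Type0 -> Type0) ((\(φ : Type0 -> Type0). \(χ : Nat). φ) (\(o : Type0). o) (succ (succ (succ (succ zero))))) (\(p : Type0). p) (refl (Type0 -> Type0) (\(l : Type0). l))
  ~> (\(z : Type0 -> Type0). \(β : Nat). z) (\(u : Type0). u) (succ (succ (succ (succ zero))))
  ~> (\(z : Nat). \(β : Type0). β) (succ (succ (succ (succ zero))))
  ~> \(z : Type0). z
type:
  Type0 -> Type0


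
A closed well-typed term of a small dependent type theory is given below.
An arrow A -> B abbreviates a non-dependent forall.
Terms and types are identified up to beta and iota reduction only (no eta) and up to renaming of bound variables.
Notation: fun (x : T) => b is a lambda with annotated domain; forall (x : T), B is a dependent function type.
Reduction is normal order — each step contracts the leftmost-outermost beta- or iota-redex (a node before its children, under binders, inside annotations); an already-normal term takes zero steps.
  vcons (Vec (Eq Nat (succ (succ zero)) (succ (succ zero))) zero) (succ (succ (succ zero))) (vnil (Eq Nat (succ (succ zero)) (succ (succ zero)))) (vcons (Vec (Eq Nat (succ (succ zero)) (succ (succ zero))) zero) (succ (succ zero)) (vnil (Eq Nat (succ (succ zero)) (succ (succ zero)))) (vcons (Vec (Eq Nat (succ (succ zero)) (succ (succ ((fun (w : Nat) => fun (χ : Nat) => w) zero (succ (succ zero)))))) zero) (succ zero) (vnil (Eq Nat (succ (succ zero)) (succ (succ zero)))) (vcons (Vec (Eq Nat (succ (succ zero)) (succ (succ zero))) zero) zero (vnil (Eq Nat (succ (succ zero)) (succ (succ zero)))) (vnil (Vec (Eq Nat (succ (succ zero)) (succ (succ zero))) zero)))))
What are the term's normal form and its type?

resulting normal form:
  vcons (Vec (Eq Nat (succ (succ zero)) (succ (succ zero))) zero) (succ (succ (succ zero))) (vnil (Eq Nat (succ (succ zero)) (succ (succ zero)))) (vcons (Vec (Eq Nat (succ (succ zero)) (succ (succ zero))) zero) (succ (succ zero)) (vnil (Eq Nat (succ (succ zero)) (succ (succ zero)))) (vcons (Vec (Eq Nat (succ (succ zero)) (succ (succ zero))) zero) (succ zero) (vnil (Eq Nat (succ (succ zero)) (succ (succ zero)))) (vcons (Vec (Eq Nat (succ (succ zero)) (succ (succ zero))) zero) zero (vnil (Eq Nat (succ (succ zero)) (succ (succ zero)))) (vnil (Vec (Eq Nat (succ (succ zero)) (succ (succ zero))) zero)))))
the term's type:
  Vec (Vec (Eq Nat (succ (succ zero)) (succ (succ zero))) zero) (succ (succ (succ (succ zero))))
observation: the first redex contracted is a beta-redex; the normal form is reached in 2 normal-order steps.


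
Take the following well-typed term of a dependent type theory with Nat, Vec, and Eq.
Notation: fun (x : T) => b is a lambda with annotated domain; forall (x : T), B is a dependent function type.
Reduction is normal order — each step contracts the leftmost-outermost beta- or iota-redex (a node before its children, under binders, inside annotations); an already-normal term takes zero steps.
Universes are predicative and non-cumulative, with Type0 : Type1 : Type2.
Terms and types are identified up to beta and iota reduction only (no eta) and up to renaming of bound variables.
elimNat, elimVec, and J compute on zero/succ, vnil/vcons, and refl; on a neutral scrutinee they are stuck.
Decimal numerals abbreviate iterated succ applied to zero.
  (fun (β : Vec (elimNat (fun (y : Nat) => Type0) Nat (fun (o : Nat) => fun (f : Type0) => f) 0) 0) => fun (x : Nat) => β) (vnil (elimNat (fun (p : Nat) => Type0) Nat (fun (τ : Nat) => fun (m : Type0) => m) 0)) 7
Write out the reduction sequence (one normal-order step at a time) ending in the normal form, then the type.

reduction (normal order):
  (fun (β : Vec (elimNat (fun (y : Nat) => Type0) Nat (fun (o : Nat) => fun (f : Type0) => f) 0) 0) => fun (x : Nat) => β) (vnil (elimNat (fun (p : Nat) => Type0) Nat (fun (τ : Nat) => fun (m : Type0) => m) 0)) 7
  ~> (fun (β : Nat) => vnil (elimNat (fun (y : Nat) => Type0) Nat (fun (o : Nat) => fun (f : Type0) => f) 0)) 7
  ~> vnil (elimNat (fun (β : Nat) => Type0) Nat (fun (y : Nat) => fun (o : Type0) => o) 0)
  ~> vnil Nat
the term's type:
  Vec Nat 0


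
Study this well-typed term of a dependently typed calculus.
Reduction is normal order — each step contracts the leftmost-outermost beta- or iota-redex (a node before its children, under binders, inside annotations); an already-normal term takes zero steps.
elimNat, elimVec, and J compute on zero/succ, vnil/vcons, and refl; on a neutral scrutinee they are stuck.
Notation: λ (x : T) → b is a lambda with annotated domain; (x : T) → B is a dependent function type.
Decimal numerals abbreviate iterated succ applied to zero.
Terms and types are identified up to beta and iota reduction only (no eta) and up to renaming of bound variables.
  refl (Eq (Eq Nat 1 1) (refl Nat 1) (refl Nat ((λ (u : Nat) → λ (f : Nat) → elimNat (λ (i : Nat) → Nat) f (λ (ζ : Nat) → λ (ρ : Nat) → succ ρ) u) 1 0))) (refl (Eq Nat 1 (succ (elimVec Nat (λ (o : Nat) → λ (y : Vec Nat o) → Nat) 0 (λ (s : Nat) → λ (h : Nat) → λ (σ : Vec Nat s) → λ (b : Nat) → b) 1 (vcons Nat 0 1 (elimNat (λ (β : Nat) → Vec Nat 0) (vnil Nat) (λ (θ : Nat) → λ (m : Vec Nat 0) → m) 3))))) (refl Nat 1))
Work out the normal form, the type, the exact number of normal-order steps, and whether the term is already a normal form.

reduced normal form:
  refl (Eq (Eq Nat 1 1) (refl Nat 1) (refl Nat 1)) (refl (Eq Nat 1 1) (refl Nat 1))
type:
  Eq (Eq (Eq Nat 1 1) (refl Nat 1) (refl Nat 1)) (refl (Eq Nat 1 1) (refl Nat 1)) (refl (Eq Nat 1 1) (refl Nat 1))
steps to reach normal form (normal order): 22
term was already normal: no
first redex: a beta-redex


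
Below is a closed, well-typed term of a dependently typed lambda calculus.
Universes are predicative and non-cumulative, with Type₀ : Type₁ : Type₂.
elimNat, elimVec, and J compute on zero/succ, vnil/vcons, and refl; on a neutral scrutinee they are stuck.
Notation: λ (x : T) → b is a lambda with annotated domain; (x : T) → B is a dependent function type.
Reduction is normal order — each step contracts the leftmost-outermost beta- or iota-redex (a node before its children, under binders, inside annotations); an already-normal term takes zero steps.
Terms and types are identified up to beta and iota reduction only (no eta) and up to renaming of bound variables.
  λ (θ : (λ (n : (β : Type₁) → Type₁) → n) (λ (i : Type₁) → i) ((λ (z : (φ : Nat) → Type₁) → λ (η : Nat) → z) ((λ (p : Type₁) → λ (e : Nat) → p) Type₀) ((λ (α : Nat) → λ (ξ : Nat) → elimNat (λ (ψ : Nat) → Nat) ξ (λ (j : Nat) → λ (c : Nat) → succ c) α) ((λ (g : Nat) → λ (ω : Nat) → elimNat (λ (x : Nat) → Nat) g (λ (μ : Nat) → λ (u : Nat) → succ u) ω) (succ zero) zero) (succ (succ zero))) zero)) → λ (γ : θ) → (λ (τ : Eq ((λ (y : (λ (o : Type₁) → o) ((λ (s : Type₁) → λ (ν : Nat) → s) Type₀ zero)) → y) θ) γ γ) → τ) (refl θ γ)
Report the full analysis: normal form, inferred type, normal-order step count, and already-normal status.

normal form:
  λ (θ : Type₀) → λ (n : θ) → refl θ n
type:
  (θ : Type₀) → (n : θ) → Eq θ n n
normal-order step count: 7
started in normal form: no
first redex: a beta-redex


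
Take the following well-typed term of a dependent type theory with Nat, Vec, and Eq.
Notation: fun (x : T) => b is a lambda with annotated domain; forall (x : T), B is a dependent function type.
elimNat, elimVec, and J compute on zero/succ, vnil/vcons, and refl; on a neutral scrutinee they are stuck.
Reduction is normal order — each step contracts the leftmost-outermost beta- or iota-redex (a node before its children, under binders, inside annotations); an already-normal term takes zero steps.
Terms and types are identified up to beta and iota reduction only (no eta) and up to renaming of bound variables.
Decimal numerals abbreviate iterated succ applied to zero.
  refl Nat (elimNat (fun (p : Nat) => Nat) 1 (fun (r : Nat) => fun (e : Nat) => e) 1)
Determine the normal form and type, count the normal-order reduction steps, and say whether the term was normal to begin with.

normal form:
  refl Nat 1
the term's type:
  Eq Nat 1 1
steps to reach normal form (normal order): 4
term was already normal: no
first redex: an elimNat iota-redex


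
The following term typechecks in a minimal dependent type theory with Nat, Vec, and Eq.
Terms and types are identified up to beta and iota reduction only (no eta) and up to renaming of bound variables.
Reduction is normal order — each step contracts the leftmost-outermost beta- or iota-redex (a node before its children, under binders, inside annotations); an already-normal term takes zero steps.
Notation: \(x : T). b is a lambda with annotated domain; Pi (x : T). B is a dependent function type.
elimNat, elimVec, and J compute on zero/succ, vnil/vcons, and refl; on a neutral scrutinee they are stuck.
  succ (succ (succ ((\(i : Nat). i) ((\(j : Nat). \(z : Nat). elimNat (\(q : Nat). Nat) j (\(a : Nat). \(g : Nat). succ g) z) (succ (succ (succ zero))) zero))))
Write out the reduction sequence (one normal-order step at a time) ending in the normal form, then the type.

normal-order reduction sequence:
  succ (succ (succ ((\(i : Nat). i) ((\(j : Nat). \(z : Nat). elimNat (\(q : Nat). Nat) j (\(a : Nat). \(g : Nat). succ g) z) (succ (succ (succ zero))) zero))))
  ~> succ (succ (succ ((\(i : Nat). \(j : Nat). elimNat (\(z : Nat). Nat) i (\(q : Nat). \(a : Nat). succ a) j) (succ (succ (succ zero))) zero)))
  ~> succ (succ (succ ((\(i : Nat). elimNat (\(j : Nat). Nat) (succ (succ (succ zero))) (\(z : Nat). \(q : Nat). succ q) i) zero)))
  ~> succ (succ (succ (elimNat (\(i : Nat). Nat) (succ (succ (succ zero))) (\(j : Nat). \(z : Nat). succ z) zero)))
  ~> succ (succ (succ (succ (succ (succ zero)))))
type:
  Nat


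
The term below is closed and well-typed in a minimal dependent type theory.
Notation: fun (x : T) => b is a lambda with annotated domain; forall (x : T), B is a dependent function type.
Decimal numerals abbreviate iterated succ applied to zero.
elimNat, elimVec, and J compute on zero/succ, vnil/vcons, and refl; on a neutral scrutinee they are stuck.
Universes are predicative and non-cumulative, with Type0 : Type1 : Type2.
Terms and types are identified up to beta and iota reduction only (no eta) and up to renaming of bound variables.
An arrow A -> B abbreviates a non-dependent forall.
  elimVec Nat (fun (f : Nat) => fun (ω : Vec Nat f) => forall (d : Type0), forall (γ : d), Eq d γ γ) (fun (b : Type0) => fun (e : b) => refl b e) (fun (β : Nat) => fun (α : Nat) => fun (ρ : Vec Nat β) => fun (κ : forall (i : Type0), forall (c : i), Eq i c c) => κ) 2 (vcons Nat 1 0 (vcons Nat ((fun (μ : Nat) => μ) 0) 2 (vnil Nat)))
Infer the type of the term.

type:
  forall (f : Type0), forall (ω : f), Eq f ω ω


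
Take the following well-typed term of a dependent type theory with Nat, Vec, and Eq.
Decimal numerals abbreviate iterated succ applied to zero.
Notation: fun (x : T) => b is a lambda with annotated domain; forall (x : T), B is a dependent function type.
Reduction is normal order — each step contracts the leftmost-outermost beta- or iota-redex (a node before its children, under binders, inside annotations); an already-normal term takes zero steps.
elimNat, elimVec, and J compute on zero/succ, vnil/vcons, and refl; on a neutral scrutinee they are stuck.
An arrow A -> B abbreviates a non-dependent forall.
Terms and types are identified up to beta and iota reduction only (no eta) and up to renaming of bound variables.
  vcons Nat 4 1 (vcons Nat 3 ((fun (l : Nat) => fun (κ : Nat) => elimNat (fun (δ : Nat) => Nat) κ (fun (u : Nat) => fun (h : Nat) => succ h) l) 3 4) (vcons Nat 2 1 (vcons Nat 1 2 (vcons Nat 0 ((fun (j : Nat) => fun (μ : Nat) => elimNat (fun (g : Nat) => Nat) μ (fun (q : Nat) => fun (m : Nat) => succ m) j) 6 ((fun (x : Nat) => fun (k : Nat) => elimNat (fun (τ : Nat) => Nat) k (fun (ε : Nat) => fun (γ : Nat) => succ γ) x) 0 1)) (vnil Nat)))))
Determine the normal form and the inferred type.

reduced normal form:
  vcons Nat 4 1 (vcons Nat 3 7 (vcons Nat 2 1 (vcons Nat 1 2 (vcons Nat 0 7 (vnil Nat)))))
type:
  Vec Nat 5
observation: the leftmost-outermost redex is a beta-redex, and normalization takes 36 steps.


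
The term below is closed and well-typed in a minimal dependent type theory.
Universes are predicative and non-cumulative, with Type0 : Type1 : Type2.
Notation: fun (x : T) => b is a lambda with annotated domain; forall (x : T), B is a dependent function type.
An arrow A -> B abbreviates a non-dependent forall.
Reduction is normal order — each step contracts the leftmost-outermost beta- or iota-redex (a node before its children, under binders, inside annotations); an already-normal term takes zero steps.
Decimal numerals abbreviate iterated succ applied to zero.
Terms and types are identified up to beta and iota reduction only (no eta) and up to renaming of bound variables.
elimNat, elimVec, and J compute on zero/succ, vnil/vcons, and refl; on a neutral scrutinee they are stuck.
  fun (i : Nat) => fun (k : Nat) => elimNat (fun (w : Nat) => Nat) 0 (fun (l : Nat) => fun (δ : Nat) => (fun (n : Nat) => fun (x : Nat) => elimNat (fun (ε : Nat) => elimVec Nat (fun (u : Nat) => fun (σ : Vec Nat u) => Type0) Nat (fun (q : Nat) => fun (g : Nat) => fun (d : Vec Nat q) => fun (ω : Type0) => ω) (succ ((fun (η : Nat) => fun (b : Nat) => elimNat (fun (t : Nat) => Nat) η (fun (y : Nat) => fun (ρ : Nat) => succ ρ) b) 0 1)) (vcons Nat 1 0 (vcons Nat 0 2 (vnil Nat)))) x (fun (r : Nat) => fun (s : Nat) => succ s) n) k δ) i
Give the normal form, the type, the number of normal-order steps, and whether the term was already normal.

normal form:
  fun (i : Nat) => fun (k : Nat) => elimNat (fun (w : Nat) => Nat) 0 (fun (l : Nat) => fun (δ : Nat) => elimNat (fun (n : Nat) => Nat) δ (fun (x : Nat) => fun (ε : Nat) => succ ε) k) i
inferred type:
  Nat -> Nat -> Nat
reduction steps (normal order): 13
term was already normal: no
first redex: a beta-redex


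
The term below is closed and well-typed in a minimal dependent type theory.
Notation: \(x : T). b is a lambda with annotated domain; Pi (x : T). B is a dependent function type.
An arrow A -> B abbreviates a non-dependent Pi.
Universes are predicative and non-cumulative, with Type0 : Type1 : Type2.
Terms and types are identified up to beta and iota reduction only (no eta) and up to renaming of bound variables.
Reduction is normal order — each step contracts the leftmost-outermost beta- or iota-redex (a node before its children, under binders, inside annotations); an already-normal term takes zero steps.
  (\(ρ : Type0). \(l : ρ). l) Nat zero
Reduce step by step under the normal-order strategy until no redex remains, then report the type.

normal-order reduction sequence:
  (\(ρ : Type0). \(l : ρ). l) Nat zero
  ~> (\(ρ : Nat). ρ) zero
  ~> zero
type:
  Nat


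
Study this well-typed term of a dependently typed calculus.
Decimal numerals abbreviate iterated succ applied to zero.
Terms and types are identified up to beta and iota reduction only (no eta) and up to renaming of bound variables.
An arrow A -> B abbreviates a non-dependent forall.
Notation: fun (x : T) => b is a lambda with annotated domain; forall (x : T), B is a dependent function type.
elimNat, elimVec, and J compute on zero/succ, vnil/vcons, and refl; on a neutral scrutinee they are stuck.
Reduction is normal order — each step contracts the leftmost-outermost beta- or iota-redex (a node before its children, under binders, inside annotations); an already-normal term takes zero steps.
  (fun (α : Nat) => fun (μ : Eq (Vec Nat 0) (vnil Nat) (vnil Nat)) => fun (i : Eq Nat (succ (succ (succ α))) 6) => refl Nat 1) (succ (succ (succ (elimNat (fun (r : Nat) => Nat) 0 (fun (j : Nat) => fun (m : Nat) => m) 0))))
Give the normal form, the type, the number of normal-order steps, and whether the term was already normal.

reduced normal form:
  fun (α : Eq (Vec Nat 0) (vnil Nat) (vnil Nat)) => fun (μ : Eq Nat 6 6) => refl Nat 1
type:
  Eq (Vec Nat 0) (vnil Nat) (vnil Nat) -> Eq Nat 6 6 -> Eq Nat 1 1
normal-order step count: 2
term was already normal: no
first contracted redex: a beta-redex


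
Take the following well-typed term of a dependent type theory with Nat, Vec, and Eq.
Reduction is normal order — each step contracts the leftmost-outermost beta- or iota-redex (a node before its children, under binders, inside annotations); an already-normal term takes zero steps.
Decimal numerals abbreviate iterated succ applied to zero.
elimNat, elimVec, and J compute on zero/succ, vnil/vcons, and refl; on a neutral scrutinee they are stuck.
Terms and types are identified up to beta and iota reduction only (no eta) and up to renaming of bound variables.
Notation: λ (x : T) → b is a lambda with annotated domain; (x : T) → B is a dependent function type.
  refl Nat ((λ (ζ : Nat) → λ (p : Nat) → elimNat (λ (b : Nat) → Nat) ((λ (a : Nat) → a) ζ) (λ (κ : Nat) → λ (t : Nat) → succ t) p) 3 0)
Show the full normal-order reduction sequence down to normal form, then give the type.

normal-order reduction:
  refl Nat ((λ (ζ : Nat) → λ (p : Nat) → elimNat (λ (b : Nat) → Nat) ((λ (a : Nat) → a) ζ) (λ (κ : Nat) → λ (t : Nat) → succ t) p) 3 0)
  ~> refl Nat ((λ (ζ : Nat) → elimNat (λ (p : Nat) → Nat) ((λ (b : Nat) → b) 3) (λ (a : Nat) → λ (κ : Nat) → succ κ) ζ) 0)
  ~> refl Nat (elimNat (λ (ζ : Nat) → Nat) ((λ (p : Nat) → p) 3) (λ (b : Nat) → λ (a : Nat) → succ a) 0)
  ~> refl Nat ((λ (ζ : Nat) → ζ) 3)
  ~> refl Nat 3
type:
  Eq Nat 3 3


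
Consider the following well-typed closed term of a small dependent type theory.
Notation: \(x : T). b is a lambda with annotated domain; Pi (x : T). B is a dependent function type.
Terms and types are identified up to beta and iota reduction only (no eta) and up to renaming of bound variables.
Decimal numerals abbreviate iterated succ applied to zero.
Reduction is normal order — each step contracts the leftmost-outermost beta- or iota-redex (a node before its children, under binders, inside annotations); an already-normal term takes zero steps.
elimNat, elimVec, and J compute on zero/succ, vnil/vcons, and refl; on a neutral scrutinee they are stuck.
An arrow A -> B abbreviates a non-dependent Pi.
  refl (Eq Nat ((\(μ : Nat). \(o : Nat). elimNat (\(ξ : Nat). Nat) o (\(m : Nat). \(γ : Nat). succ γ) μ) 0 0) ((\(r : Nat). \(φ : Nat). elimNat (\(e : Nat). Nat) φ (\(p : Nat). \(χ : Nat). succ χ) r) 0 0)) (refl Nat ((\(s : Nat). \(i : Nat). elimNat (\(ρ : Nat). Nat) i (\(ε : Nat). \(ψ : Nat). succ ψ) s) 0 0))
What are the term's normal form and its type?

reduced normal form:
  refl (Eq Nat 0 0) (refl Nat 0)
the term's type:
  Eq (Eq Nat 0 0) (refl Nat 0) (refl Nat 0)
observation: contracting a beta-redex first, the term normalizes in 9 steps.


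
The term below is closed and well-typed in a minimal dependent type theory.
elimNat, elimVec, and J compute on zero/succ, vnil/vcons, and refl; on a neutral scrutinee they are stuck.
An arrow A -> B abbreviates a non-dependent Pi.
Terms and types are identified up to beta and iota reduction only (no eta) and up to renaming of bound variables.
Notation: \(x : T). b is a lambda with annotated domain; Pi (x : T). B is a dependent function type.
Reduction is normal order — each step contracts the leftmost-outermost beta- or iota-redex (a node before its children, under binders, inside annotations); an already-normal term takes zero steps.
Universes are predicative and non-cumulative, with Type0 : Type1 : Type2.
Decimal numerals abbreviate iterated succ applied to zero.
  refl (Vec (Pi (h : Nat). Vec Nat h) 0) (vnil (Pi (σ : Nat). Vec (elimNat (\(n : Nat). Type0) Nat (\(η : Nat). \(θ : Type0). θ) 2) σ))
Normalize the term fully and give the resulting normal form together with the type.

reduced normal form:
  refl (Vec (Pi (h : Nat). Vec Nat h) 0) (vnil (Pi (σ : Nat). Vec Nat σ))
the term's type:
  Eq (Vec (Pi (h : Nat). Vec Nat h) 0) (vnil (Pi (σ : Nat). Vec Nat σ)) (vnil (Pi (n : Nat). Vec Nat n))


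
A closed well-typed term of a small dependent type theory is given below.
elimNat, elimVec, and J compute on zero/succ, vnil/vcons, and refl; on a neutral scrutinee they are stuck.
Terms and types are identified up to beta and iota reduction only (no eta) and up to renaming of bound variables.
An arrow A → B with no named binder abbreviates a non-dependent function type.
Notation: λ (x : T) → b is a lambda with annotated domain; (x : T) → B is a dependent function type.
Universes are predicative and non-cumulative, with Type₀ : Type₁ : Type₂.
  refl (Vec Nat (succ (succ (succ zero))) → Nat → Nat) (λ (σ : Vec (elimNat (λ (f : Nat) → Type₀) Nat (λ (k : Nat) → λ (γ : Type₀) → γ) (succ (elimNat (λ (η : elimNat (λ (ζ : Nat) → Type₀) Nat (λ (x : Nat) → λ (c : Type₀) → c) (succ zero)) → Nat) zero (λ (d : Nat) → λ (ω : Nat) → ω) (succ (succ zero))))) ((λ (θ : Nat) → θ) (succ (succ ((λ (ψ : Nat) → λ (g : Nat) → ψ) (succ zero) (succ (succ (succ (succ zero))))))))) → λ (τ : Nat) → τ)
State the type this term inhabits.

the term's type:
  Eq (Vec Nat (succ (succ (succ zero))) → Nat → Nat) (λ (σ : Vec Nat (succ (succ (succ zero)))) → λ (f : Nat) → f) (λ (k : Vec Nat (succ (succ (succ zero)))) → λ (γ : Nat) → γ)


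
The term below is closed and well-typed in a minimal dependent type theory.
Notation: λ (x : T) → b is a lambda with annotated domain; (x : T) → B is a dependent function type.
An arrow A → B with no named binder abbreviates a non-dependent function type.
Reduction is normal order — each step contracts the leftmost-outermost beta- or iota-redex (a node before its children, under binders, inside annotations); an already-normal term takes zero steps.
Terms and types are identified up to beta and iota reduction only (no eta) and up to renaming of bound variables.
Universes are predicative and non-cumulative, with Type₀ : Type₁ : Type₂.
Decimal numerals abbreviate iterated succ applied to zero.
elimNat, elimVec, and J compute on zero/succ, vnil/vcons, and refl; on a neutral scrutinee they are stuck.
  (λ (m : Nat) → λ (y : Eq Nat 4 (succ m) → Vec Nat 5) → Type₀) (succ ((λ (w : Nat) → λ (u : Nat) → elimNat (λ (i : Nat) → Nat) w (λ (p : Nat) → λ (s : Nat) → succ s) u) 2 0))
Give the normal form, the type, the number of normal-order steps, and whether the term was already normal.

resulting normal form:
  λ (m : Eq Nat 4 4 → Vec Nat 5) → Type₀
the term's type:
  (Eq Nat 4 4 → Vec Nat 5) → Type₁
reduction steps (normal order): 4
already normal: no
first contracted redex: a beta-redex


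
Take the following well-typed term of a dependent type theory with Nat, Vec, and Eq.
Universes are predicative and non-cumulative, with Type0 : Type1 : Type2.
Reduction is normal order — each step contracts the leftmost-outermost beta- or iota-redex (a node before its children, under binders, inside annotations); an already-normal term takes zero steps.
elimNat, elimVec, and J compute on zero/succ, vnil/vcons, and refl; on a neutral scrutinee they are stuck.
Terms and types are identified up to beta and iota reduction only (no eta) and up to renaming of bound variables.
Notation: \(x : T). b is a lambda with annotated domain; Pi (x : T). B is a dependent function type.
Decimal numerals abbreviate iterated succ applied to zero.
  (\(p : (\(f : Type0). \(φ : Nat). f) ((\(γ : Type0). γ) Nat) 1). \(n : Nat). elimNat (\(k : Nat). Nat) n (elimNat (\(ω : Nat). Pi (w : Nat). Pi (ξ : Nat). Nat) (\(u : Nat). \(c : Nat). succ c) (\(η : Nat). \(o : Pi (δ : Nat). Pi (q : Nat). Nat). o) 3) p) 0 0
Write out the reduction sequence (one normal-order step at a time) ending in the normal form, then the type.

reduction (normal order):
  (\(p : (\(f : Type0). \(φ : Nat). f) ((\(γ : Type0). γ) Nat) 1). \(n : Nat). elimNat (\(k : Nat). Nat) n (elimNat (\(ω : Nat). Pi (w : Nat). Pi (ξ : Nat). Nat) (\(u : Nat). \(c : Nat). succ c) (\(η : Nat). \(o : Pi (δ : Nat). Pi (q : Nat). Nat). o) 3) p) 0 0
  ~> (\(p : Nat). elimNat (\(f : Nat). Nat) p (elimNat (\(φ : Nat). Pi (γ : Nat). Pi (n : Nat). Nat) (\(k : Nat). \(ω : Nat). succ ω) (\(w : Nat). \(ξ : Pi (u : Nat). Pi (c : Nat). Nat). ξ) 3) 0) 0
  ~> elimNat (\(p : Nat). Nat) 0 (elimNat (\(f : Nat). Pi (φ : Nat). Pi (γ : Nat). Nat) (\(n : Nat). \(k : Nat). succ k) (\(ω : Nat). \(w : Pi (ξ : Nat). Pi (u : Nat). Nat). w) 3) 0
  ~> 0
the term's type:
  Nat


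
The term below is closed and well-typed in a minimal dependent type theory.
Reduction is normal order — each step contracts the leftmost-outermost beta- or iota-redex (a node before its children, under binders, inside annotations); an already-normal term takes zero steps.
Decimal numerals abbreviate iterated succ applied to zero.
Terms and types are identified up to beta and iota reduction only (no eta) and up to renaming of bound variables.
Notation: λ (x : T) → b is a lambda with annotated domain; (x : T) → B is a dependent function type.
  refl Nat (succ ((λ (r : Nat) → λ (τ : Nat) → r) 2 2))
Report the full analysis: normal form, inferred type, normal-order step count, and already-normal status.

reduced normal form:
  refl Nat 3
type:
  Eq Nat 3 3
normal-order step count: 2
term was already normal: no
first redex: a beta-redex


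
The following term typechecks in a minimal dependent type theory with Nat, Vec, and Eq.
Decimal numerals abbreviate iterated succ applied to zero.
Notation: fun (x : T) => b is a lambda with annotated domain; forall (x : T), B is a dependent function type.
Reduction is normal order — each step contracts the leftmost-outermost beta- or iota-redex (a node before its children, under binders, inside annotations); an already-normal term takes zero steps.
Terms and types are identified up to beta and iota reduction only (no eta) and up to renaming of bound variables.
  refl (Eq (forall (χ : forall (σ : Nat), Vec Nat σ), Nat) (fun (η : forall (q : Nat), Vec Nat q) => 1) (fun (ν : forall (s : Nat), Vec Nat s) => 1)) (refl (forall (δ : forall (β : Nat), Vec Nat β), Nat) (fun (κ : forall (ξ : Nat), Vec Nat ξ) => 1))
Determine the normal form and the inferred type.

resulting normal form:
  refl (Eq (forall (χ : forall (σ : Nat), Vec Nat σ), Nat) (fun (η : forall (q : Nat), Vec Nat q) => 1) (fun (ν : forall (s : Nat), Vec Nat s) => 1)) (refl (forall (δ : forall (β : Nat), Vec Nat β), Nat) (fun (κ : forall (ξ : Nat), Vec Nat ξ) => 1))
type:
  Eq (Eq (forall (χ : forall (σ : Nat), Vec Nat σ), Nat) (fun (η : forall (q : Nat), Vec Nat q) => 1) (fun (ν : forall (s : Nat), Vec Nat s) => 1)) (refl (forall (δ : forall (β : Nat), Vec Nat β), Nat) (fun (κ : forall (ξ : Nat), Vec Nat ξ) => 1)) (refl (forall (φ : forall (g : Nat), Vec Nat g), Nat) (fun (c : forall (r : Nat), Vec Nat r) => 1))
observation: no redex remains anywhere in the term; it is its own normal form.


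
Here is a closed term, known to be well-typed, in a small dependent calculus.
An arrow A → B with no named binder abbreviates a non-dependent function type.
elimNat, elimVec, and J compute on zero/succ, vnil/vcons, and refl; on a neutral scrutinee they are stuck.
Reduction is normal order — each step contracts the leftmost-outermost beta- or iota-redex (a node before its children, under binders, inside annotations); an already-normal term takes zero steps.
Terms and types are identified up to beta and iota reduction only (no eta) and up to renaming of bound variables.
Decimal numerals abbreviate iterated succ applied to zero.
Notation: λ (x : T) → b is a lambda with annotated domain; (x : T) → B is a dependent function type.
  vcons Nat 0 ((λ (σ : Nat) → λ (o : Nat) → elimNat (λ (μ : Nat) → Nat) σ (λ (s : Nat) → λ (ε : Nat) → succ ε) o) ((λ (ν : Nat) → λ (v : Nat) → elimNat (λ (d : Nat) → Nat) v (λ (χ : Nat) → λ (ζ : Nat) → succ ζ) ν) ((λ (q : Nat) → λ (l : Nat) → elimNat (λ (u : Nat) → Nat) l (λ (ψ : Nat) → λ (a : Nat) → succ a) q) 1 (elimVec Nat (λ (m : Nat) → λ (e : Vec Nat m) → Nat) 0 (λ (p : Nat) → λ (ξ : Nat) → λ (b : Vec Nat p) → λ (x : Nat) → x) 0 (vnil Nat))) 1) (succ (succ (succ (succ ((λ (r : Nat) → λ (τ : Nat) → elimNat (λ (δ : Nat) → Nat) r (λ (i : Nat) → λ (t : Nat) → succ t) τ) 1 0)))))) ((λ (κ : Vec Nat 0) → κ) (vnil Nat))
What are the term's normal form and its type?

reduced normal form:
  vcons Nat 0 7 (vnil Nat)
type:
  Vec Nat 1
observation: the leftmost-outermost redex is a beta-redex, and normalization takes 35 steps.


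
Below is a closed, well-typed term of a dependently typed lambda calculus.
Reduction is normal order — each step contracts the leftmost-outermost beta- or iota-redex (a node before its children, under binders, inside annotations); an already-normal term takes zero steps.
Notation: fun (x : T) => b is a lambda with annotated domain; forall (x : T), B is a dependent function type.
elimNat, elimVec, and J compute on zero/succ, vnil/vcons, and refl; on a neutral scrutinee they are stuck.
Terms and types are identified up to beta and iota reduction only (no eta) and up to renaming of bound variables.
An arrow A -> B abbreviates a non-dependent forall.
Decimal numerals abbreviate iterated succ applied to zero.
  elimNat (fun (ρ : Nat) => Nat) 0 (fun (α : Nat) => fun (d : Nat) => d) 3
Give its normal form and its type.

resulting normal form:
  0
type:
  Nat
observation: contracting an elimNat iota-redex first, the term normalizes in 10 steps.


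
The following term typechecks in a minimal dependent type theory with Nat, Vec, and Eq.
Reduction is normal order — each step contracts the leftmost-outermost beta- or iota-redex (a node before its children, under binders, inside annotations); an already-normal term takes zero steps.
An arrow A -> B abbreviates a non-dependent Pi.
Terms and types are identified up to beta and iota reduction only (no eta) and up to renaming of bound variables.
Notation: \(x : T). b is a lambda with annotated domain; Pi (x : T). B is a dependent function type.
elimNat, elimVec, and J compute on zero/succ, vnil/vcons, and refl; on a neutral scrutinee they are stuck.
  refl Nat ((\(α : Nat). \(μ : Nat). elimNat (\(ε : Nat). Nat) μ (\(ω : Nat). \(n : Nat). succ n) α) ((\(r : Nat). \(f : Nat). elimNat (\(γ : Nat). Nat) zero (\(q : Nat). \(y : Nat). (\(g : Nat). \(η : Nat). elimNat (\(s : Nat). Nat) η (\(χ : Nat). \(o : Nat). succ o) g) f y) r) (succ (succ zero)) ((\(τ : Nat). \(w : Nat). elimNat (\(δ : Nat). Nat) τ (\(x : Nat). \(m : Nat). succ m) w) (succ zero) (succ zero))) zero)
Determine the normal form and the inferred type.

reduced normal form:
  refl Nat (succ (succ (succ (succ zero))))
the term's type:
  Eq Nat (succ (succ (succ (succ zero)))) (succ (succ (succ (succ zero))))
observation: the leftmost-outermost redex is a beta-redex, and normalization takes 54 steps.


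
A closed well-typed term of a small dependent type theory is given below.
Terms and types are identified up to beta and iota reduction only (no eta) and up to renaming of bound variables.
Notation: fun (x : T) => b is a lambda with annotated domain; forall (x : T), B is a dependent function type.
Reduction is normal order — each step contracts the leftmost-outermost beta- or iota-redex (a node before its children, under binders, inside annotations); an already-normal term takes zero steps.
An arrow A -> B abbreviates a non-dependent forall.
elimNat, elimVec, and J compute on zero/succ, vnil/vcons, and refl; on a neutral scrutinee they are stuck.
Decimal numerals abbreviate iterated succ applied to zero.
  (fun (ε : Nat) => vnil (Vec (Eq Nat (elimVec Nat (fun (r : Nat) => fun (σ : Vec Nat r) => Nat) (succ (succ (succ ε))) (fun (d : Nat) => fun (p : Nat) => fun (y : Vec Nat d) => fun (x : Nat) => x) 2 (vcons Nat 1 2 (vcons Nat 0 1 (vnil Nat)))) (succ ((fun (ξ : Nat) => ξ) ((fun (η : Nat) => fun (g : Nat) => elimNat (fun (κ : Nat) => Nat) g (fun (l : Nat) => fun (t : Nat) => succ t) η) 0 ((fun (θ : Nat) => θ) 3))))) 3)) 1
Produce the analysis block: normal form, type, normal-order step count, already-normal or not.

reduced normal form:
  vnil (Vec (Eq Nat 4 4) 3)
type:
  Vec (Vec (Eq Nat 4 4) 3) 0
normal-order step count: 17
term was already normal: no
first contracted redex: a beta-redex


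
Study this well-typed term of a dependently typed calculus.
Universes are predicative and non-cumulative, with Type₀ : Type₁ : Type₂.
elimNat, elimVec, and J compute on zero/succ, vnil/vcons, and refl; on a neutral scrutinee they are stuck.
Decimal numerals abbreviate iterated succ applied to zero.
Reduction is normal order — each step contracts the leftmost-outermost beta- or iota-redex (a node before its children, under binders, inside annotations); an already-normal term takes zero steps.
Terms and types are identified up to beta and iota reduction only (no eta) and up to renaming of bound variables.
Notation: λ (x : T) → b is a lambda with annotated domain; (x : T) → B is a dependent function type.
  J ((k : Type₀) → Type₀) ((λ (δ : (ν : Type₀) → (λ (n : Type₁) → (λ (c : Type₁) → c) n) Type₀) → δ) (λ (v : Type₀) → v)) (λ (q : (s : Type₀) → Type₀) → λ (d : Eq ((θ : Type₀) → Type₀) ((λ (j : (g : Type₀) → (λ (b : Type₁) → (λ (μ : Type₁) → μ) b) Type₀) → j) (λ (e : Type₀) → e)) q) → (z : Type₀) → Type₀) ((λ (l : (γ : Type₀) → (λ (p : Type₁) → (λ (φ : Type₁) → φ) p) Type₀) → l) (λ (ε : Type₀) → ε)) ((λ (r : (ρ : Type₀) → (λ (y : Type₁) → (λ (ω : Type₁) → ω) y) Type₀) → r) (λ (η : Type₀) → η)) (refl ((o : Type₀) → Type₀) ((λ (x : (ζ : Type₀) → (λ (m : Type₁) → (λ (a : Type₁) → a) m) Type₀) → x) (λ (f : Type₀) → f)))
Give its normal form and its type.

normal form:
  λ (k : Type₀) → k
the term's type:
  (k : Type₀) → Type₀
observation: the first redex contracted is a J iota-redex; the normal form is reached in 2 normal-order steps.


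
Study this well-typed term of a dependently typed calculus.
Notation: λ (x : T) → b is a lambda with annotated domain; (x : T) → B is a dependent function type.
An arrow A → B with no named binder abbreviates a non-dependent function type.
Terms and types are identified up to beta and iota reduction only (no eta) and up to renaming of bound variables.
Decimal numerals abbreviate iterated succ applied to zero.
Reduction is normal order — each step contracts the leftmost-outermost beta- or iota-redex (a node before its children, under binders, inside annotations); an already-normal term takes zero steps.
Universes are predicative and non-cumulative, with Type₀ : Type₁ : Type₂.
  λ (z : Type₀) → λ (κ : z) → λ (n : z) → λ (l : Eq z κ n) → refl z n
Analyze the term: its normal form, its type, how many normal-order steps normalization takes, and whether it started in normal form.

normal form:
  λ (z : Type₀) → λ (κ : z) → λ (n : z) → λ (l : Eq z κ n) → refl z n
type:
  (z : Type₀) → (κ : z) → (n : z) → Eq z κ n → Eq z n n
reduction steps (normal order): 0
term was already normal: yes


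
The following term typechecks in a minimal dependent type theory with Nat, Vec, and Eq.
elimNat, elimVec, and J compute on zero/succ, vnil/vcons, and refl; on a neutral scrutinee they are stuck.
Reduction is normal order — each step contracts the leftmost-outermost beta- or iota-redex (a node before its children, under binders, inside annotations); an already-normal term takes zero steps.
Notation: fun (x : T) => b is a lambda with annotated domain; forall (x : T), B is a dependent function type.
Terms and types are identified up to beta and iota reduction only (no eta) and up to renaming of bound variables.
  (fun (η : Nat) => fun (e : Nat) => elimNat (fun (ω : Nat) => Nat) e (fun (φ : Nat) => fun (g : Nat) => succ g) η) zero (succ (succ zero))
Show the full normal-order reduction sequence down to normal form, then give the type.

normal-order reduction sequence:
  (fun (η : Nat) => fun (e : Nat) => elimNat (fun (ω : Nat) => Nat) e (fun (φ : Nat) => fun (g : Nat) => succ g) η) zero (succ (succ zero))
  ~> (fun (η : Nat) => elimNat (fun (e : Nat) => Nat) η (fun (ω : Nat) => fun (φ : Nat) => succ φ) zero) (succ (succ zero))
  ~> elimNat (fun (η : Nat) => Nat) (succ (succ zero)) (fun (e : Nat) => fun (ω : Nat) => succ ω) zero
  ~> succ (succ zero)
inferred type:
  Nat
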